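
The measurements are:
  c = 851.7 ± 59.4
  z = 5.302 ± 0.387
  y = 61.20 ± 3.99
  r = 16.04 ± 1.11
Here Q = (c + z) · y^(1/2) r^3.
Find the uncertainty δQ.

6.12e+06

Let u = c + z = 857.0. δu = √(δc² + δz²) = √(3530 + 0.150) = 59.4, so δu/u = 0.0693.
Q is then a monomial in u, y, r:
δQ/Q = √((δu/u)² + (½·δy/y)² + (3·δr/r)²) = √(0.00480 + 0.00106 + 0.0431) = 0.221
Q = 2.767e+07, so δQ = 0.221 × 2.767e+07 = 6.12e+06.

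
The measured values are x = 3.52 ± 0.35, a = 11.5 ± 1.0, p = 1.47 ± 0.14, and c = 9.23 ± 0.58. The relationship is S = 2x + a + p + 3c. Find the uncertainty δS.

2.13

Sums and differences: (δS)² = Σ (cᵢ δxᵢ)².
  (2·δx)² = 0.490;  (δa)² = 1.00;  (δp)² = 0.0196;  (3·δc)² = 3.03
δS = √(4.54) = 2.13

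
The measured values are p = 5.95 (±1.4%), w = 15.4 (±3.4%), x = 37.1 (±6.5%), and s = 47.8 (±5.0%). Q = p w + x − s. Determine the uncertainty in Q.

Let h = p·w = 91.6. δh/h = √((1·δp/p)² + (1·δw/w)²) = √(0.000196 + 0.00116) = 0.0368, so δh = 3.37.
Q = h + x − s: δQ = √(δh² + δx² + δs²) = √(11.4 + 5.82 + 5.71) = 4.78

4.78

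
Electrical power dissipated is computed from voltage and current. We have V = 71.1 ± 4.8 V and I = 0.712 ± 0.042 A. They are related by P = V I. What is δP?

For a monomial P ∝ V, I, fractional errors add in quadrature:
  (1·δV/V)² = (1×0.0675)² = 0.00456;  (1·δI/I)² = (1×0.0590)² = 0.00348
δP/P = √(0.00804) = 0.0897
P = 50.6 W, so δP = 0.0897 × 50.6 = 4.54 W.

4.54 W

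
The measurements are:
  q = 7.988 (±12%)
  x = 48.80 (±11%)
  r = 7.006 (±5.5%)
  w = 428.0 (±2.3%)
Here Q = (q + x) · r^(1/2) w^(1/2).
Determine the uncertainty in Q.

Let u = q + x = 56.79. δu = √(δq² + δx²) = √(0.919 + 28.8) = 5.45, so δu/u = 0.0960.
Q is then a monomial in u, r, w:
δQ/Q = √((δu/u)² + (½·δr/r)² + (½·δw/w)²) = √(0.00922 + 0.000756 + 0.000132) = 0.101
Q = 3110, so δQ = 0.101 × 3110 = 313.

313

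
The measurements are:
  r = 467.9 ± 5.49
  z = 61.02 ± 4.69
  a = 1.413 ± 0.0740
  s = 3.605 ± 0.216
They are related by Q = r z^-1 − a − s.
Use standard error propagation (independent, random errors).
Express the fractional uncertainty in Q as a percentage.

Let p = r·z^-1 = 7.668. δp/p = √((1·δr/r)² + (-1·δz/z)²) = √(0.000138 + 0.00591) = 0.0778, so δp = 0.596.
Q = p − a − s: δQ = √(δp² + δa² + δs²) = √(0.355 + 0.00548 + 0.0467) = 0.638
Q = 2.650, so δQ/Q = 0.638/2.650 = 0.241.

24.1%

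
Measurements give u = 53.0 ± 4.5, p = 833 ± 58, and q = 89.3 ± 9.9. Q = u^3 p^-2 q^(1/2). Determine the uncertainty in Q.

0.599

Each factor contributes (exponent × relative error)² to (δQ/Q)²:
  (3·δu/u)² = (3×0.0849)² = 0.0649;  (-2·δp/p)² = (-2×0.0696)² = 0.0194;  (½·δq/q)² = (0.5×0.111)² = 0.00307
δQ/Q = √(0.0873) = 0.296
Q = 2.03, so δQ = 0.296 × 2.03 = 0.599.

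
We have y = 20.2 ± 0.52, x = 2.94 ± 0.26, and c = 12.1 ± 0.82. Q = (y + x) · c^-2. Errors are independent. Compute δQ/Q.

0.138

Let u = y + x = 23.1. δu = √(δy² + δx²) = √(0.270 + 0.0676) = 0.581, so δu/u = 0.0251.
Q is then a monomial in u, c:
δQ/Q = √((δu/u)² + (-2·δc/c)²) = √(0.000631 + 0.0184) = 0.138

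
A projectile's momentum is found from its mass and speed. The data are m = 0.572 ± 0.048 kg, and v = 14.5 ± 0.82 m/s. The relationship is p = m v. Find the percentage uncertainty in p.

10.1%

Products/powers → add relative errors in quadrature, weighted by exponent:
  (1·δm/m)² = (1×0.0839)² = 0.00704;  (1·δv/v)² = (1×0.0566)² = 0.00320
δp/p = √(0.0102) = 0.101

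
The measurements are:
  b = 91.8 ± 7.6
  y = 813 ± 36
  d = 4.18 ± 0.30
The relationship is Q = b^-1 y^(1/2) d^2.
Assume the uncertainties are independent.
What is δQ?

For a monomial Q ∝ b^-1, y^(1/2), d^2, fractional errors add in quadrature:
  (-1·δb/b)² = (-1×0.0828)² = 0.00685;  (½·δy/y)² = (0.5×0.0443)² = 0.000490;  (2·δd/d)² = (2×0.0718)² = 0.0206
δQ/Q = √(0.0279) = 0.167
Q = 5.43, so δQ = 0.167 × 5.43 = 0.907.

0.907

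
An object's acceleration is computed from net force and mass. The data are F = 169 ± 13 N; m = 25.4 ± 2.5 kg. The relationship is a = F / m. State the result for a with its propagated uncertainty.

6.65 ± 0.831 m/s^2

Since a is a product/quotient, work with relative uncertainties:
  (1·δF/F)² = (1×0.0769)² = 0.00592;  (-1·δm/m)² = (-1×0.0984)² = 0.00969
δa/a = √(0.0156) = 0.125
a = 6.65 m/s^2, so δa = 0.125 × 6.65 = 0.831 m/s^2.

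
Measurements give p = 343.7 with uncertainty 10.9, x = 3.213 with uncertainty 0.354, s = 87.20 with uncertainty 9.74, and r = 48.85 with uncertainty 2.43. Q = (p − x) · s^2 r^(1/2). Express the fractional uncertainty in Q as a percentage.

Let u = p − x = 340.5. δu = √(δp² + δx²) = √(119 + 0.125) = 10.9, so δu/u = 0.0320.
Q is then a monomial in u, s, r:
δQ/Q = √((δu/u)² + (2·δs/s)² + (½·δr/r)²) = √(0.00103 + 0.0499 + 0.000619) = 0.227

22.7%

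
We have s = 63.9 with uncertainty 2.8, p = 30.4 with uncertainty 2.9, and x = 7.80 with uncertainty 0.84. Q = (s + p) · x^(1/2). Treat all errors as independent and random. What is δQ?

Let u = s + p = 94.3. δu = √(δs² + δp²) = √(7.84 + 8.41) = 4.03, so δu/u = 0.0427.
Q is then a monomial in u, x:
δQ/Q = √((δu/u)² + (½·δx/x)²) = √(0.00183 + 0.00290) = 0.0688
Q = 263, so δQ = 0.0688 × 263 = 18.1.

18.1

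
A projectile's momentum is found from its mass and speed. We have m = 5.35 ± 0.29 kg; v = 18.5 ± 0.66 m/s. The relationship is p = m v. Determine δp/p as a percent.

6.49%

Since p is a product/quotient, work with relative uncertainties:
  (1·δm/m)² = (1×0.0542)² = 0.00294;  (1·δv/v)² = (1×0.0357)² = 0.00127
δp/p = √(0.00421) = 0.0649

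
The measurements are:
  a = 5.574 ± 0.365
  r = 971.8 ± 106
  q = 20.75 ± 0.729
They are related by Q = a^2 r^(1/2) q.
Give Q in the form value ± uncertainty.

20100 ± 2940

Each factor contributes (exponent × relative error)² to (δQ/Q)²:
  (2·δa/a)² = (2×0.0655)² = 0.0172;  (½·δr/r)² = (0.5×0.109)² = 0.00297;  (1·δq/q)² = (1×0.0351)² = 0.00123
δQ/Q = √(0.0214) = 0.146
Q = 20100, so δQ = 0.146 × 20100 = 2940.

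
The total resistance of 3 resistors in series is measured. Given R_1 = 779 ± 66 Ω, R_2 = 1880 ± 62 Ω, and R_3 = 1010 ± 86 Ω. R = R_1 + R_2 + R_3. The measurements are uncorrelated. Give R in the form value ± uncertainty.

3670 ± 125 Ω

For a sum/difference, combine absolute errors in quadrature:
  (δR_1)² = 4360;  (δR_2)² = 3840;  (δR_3)² = 7400
δR = √(15600) = 125 Ω
R = 3670 Ω.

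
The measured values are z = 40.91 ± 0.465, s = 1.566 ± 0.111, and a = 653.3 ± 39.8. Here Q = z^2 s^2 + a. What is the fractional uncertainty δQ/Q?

Let p = z^2·s^2 = 4104. δp/p = √((2·δz/z)² + (2·δs/s)²) = √(0.000517 + 0.0201) = 0.144, so δp = 589.
Q = p + a: δQ = √(δp² + δa²) = √(3.47e+05 + 1580) = 591
Q = 4758, so δQ/Q = 591/4758 = 0.124.

0.124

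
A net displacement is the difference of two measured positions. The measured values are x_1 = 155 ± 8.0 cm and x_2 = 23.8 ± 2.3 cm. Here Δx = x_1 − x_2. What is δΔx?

8.32 cm

Sums and differences: (δΔx)² = Σ (cᵢ δxᵢ)².
  (δx_1)² = 64.0;  (δx_2)² = 5.29
δΔx = √(69.3) = 8.32 cm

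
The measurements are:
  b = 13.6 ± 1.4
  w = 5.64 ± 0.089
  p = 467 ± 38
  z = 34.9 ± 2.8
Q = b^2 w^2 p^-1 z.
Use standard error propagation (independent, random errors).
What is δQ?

104

Products/powers → add relative errors in quadrature, weighted by exponent:
  (2·δb/b)² = (2×0.103)² = 0.0424;  (2·δw/w)² = (2×0.0158)² = 0.000996;  (-1·δp/p)² = (-1×0.0814)² = 0.00662;  (1·δz/z)² = (1×0.0802)² = 0.00644
δQ/Q = √(0.0564) = 0.238
Q = 440, so δQ = 0.238 × 440 = 104.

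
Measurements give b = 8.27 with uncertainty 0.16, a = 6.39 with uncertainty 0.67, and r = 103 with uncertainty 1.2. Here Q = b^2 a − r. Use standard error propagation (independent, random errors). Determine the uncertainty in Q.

48.9

Let p = b^2·a = 437. δp/p = √((2·δb/b)² + (1·δa/a)²) = √(0.00150 + 0.0110) = 0.112, so δp = 48.8.
Q = p − r: δQ = √(δp² + δr²) = √(2390 + 1.44) = 48.9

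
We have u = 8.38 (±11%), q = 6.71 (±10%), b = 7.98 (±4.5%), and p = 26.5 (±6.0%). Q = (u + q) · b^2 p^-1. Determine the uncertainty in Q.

4.78

Let w = u + q = 15.1. δw = √(δu² + δq²) = √(0.850 + 0.450) = 1.14, so δw/w = 0.0756.
Q is then a monomial in w, b, p:
δQ/Q = √((δw/w)² + (2·δb/b)² + (-1·δp/p)²) = √(0.00571 + 0.00810 + 0.00360) = 0.132
Q = 36.3, so δQ = 0.132 × 36.3 = 4.78.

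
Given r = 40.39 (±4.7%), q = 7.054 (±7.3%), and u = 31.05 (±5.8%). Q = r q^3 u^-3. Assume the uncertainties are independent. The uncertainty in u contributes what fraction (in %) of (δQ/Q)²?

37.6%

(δQ/Q)² = (1·δr/r)² + (3·δq/q)² + (-3·δu/u)²
  r term: (1×0.0470)² = 0.00221
  q term: (3×0.0730)² = 0.0480
  u term: (-3×0.0580)² = 0.0303
Total = 0.0804. Share from u = 0.0303/0.0804 = 0.376.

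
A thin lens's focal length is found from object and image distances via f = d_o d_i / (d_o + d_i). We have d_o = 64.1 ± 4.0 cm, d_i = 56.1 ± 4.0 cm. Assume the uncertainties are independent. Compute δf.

∂f/∂d_o = (d_i/(d_o+d_i))² = 0.218;  ∂f/∂d_i = (d_o/(d_o+d_i))² = 0.284
δf = √((∂f/∂d_o · δd_o)² + (∂f/∂d_i · δd_i)²) = √(0.759 + 1.29) = 1.43 cm

1.43 cm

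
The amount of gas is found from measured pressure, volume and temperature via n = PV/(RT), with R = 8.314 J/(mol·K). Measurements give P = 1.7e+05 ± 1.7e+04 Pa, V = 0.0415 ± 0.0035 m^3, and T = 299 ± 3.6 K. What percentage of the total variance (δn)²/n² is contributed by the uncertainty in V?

41.2%

(δn/n)² = (1·δP/P)² + (1·δV/V)² + (-1·δT/T)²
  P term: (1×0.100)² = 0.0100
  V term: (1×0.0843)² = 0.00711
  T term: (-1×0.0120)² = 0.000145
Total = 0.0173. Share from V = 0.00711/0.0173 = 0.412.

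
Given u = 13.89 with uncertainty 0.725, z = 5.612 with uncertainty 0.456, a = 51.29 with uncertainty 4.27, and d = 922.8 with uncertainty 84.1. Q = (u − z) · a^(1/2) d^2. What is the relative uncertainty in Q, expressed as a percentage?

Let w = u − z = 8.278. δw = √(δu² + δz²) = √(0.526 + 0.208) = 0.856, so δw/w = 0.103.
Q is then a monomial in w, a, d:
δQ/Q = √((δw/w)² + (½·δa/a)² + (2·δd/d)²) = √(0.0107 + 0.00173 + 0.0332) = 0.214

21.4%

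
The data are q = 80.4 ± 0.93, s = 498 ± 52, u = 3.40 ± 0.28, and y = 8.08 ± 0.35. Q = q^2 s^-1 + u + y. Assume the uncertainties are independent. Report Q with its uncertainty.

24.5 ± 1.46

Let p = q^2·s^-1 = 13.0. δp/p = √((2·δq/q)² + (-1·δs/s)²) = √(0.000535 + 0.0109) = 0.107, so δp = 1.39.
Q = p + u + y: δQ = √(δp² + δu² + δy²) = √(1.93 + 0.0784 + 0.122) = 1.46
Q = 24.5.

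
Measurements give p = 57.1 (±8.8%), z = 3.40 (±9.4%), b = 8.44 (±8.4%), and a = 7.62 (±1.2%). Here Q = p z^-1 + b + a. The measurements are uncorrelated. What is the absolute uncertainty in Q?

2.28

Let w = p·z^-1 = 16.8. δw/w = √((1·δp/p)² + (-1·δz/z)²) = √(0.00774 + 0.00884) = 0.129, so δw = 2.16.
Q = w + b + a: δQ = √(δw² + δb² + δa²) = √(4.68 + 0.503 + 0.00836) = 2.28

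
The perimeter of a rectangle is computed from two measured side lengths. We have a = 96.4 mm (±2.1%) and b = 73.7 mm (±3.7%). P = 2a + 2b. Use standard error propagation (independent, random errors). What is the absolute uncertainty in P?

Sums and differences: (δP)² = Σ (cᵢ δxᵢ)².
  (2·δa)² = 16.4;  (2·δb)² = 29.7
δP = √(46.1) = 6.79 mm

6.79 mm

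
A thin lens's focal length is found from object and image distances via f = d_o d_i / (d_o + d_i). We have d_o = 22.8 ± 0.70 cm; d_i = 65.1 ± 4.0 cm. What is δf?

∂f/∂d_o = (d_i/(d_o+d_i))² = 0.549;  ∂f/∂d_i = (d_o/(d_o+d_i))² = 0.0673
δf = √((∂f/∂d_o · δd_o)² + (∂f/∂d_i · δd_i)²) = √(0.147 + 0.0724) = 0.469 cm

0.469 cm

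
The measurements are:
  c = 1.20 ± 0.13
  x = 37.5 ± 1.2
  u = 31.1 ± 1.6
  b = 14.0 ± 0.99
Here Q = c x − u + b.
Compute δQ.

5.42

Let p = c·x = 45.0. δp/p = √((1·δc/c)² + (1·δx/x)²) = √(0.0117 + 0.00102) = 0.113, so δp = 5.08.
Q = p − u + b: δQ = √(δp² + δu² + δb²) = √(25.8 + 2.56 + 0.980) = 5.42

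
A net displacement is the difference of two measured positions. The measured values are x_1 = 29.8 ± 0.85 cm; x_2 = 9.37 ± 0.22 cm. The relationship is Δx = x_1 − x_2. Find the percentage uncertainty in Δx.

4.30%

Each term contributes (cᵢ δxᵢ)² to (δΔx)²:
  (δx_1)² = 0.722;  (δx_2)² = 0.0484
δΔx = √(0.771) = 0.878 cm
Δx = 20.4 cm, so δΔx/Δx = 0.878/20.4 = 0.0430.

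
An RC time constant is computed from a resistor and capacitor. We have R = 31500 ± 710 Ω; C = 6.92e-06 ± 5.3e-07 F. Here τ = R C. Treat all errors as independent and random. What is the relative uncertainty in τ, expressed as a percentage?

7.98%

Products/powers → add relative errors in quadrature, weighted by exponent:
  (1·δR/R)² = (1×0.0225)² = 0.000508;  (1·δC/C)² = (1×0.0766)² = 0.00587
δτ/τ = √(0.00637) = 0.0798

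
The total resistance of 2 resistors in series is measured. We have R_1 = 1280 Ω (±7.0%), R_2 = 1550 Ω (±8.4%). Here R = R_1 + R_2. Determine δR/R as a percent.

For a sum/difference, combine absolute errors in quadrature:
  (δR_1)² = 8030;  (δR_2)² = 17000
δR = √(25000) = 158 Ω
R = 2830 Ω, so δR/R = 158/2830 = 0.0558.

5.58%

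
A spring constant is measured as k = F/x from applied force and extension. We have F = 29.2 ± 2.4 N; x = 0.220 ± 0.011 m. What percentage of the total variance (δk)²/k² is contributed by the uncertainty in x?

(δk/k)² = (1·δF/F)² + (-1·δx/x)²
  F term: (1×0.0822)² = 0.00676
  x term: (-1×0.0500)² = 0.00250
Total = 0.00926. Share from x = 0.00250/0.00926 = 0.270.

27.0%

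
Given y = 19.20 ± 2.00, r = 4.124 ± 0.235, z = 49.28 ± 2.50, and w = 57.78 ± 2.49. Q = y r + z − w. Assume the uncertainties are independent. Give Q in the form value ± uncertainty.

70.68 ± 10.0

Let p = y·r = 79.18. δp/p = √((1·δy/y)² + (1·δr/r)²) = √(0.0109 + 0.00325) = 0.119, so δp = 9.40.
Q = p + z − w: δQ = √(δp² + δz² + δw²) = √(88.4 + 6.25 + 6.20) = 10.0
Q = 70.68.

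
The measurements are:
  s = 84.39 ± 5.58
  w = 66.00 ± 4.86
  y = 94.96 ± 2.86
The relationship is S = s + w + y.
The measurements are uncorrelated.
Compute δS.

Absolute uncertainties add in quadrature for a linear combination:
  (δs)² = 31.1;  (δw)² = 23.6;  (δy)² = 8.18
δS = √(62.9) = 7.93

7.93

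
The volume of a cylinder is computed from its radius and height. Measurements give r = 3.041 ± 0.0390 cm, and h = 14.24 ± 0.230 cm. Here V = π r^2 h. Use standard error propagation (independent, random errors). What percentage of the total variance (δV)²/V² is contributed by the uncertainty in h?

28.4%

(δV/V)² = (2·δr/r)² + (1·δh/h)²
  r term: (2×0.0128)² = 0.000658
  h term: (1×0.0162)² = 0.000261
Total = 0.000919. Share from h = 0.000261/0.000919 = 0.284.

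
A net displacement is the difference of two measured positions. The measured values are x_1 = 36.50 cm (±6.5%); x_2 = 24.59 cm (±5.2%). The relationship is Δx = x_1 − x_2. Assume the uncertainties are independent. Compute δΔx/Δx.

Each term contributes (cᵢ δxᵢ)² to (δΔx)²:
  (δx_1)² = 5.63;  (δx_2)² = 1.64
δΔx = √(7.26) = 2.70 cm
Δx = 11.91 cm, so δΔx/Δx = 2.70/11.91 = 0.226.

0.226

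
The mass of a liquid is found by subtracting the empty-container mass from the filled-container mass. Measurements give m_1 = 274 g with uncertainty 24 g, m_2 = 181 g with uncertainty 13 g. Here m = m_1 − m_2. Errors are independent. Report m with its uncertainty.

Sums and differences: (δm)² = Σ (cᵢ δxᵢ)².
  (δm_1)² = 576;  (δm_2)² = 169
δm = √(745) = 27.3 g
m = 93.0 g.

93.0 ± 27.3 g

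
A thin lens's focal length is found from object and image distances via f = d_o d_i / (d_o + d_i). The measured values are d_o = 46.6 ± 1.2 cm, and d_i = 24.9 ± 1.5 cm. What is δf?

0.654 cm

∂f/∂d_o = (d_i/(d_o+d_i))² = 0.121;  ∂f/∂d_i = (d_o/(d_o+d_i))² = 0.425
δf = √((∂f/∂d_o · δd_o)² + (∂f/∂d_i · δd_i)²) = √(0.0212 + 0.406) = 0.654 cm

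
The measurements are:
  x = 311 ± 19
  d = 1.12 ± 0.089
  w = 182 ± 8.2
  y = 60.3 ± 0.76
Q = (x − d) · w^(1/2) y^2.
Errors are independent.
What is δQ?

Let u = x − d = 310. δu = √(δx² + δd²) = √(361 + 0.00792) = 19.0, so δu/u = 0.0613.
Q is then a monomial in u, w, y:
δQ/Q = √((δu/u)² + (½·δw/w)² + (2·δy/y)²) = √(0.00376 + 0.000507 + 0.000635) = 0.0700
Q = 1.52e+07, so δQ = 0.0700 × 1.52e+07 = 1.06e+06.

1.06e+06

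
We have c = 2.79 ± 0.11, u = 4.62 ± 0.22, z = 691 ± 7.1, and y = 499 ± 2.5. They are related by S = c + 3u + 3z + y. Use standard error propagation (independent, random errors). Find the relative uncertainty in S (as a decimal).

Sums and differences: (δS)² = Σ (cᵢ δxᵢ)².
  (δc)² = 0.0121;  (3·δu)² = 0.436;  (3·δz)² = 454;  (δy)² = 6.25
δS = √(460) = 21.5
S = 2590, so δS/S = 21.5/2590 = 0.00829.

0.00829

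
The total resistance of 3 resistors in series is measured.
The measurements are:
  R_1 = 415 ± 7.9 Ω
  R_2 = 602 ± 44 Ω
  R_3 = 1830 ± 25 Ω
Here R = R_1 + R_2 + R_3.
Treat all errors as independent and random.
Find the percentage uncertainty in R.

1.80%

For a sum/difference, combine absolute errors in quadrature:
  (δR_1)² = 62.4;  (δR_2)² = 1940;  (δR_3)² = 625
δR = √(2620) = 51.2 Ω
R = 2850 Ω, so δR/R = 51.2/2850 = 0.0180.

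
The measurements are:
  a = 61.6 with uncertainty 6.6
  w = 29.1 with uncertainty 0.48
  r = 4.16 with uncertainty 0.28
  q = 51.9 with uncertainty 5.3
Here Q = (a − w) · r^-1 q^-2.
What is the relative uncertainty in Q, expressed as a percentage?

29.6%

Let u = a − w = 32.5. δu = √(δa² + δw²) = √(43.6 + 0.230) = 6.62, so δu/u = 0.204.
Q is then a monomial in u, r, q:
δQ/Q = √((δu/u)² + (-1·δr/r)² + (-2·δq/q)²) = √(0.0415 + 0.00453 + 0.0417) = 0.296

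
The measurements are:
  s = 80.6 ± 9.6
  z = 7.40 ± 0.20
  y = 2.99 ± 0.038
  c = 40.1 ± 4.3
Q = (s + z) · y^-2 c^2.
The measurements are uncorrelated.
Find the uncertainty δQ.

Let u = s + z = 88.0. δu = √(δs² + δz²) = √(92.2 + 0.0400) = 9.60, so δu/u = 0.109.
Q is then a monomial in u, y, c:
δQ/Q = √((δu/u)² + (-2·δy/y)² + (2·δc/c)²) = √(0.0119 + 0.000646 + 0.0460) = 0.242
Q = 15800, so δQ = 0.242 × 15800 = 3830.

3830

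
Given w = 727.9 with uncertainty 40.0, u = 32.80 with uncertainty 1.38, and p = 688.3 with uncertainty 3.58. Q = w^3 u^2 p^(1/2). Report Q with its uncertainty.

(1.089 ± 0.202) × 10^13

Relative error in a monomial: (δQ/Q)² = Σ (nᵢ · δxᵢ/xᵢ)².
  (3·δw/w)² = (3×0.0550)² = 0.0272;  (2·δu/u)² = (2×0.0421)² = 0.00708;  (½·δp/p)² = (0.5×0.00520)² = 6.76e-06
δQ/Q = √(0.0343) = 0.185
Q = 1.089e+13, so δQ = 0.185 × 1.089e+13 = 2.02e+12.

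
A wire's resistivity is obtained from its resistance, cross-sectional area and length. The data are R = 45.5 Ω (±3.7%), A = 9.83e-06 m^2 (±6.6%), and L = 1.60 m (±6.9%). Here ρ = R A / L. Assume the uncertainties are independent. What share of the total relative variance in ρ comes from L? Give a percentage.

45.4%

(δρ/ρ)² = (1·δR/R)² + (1·δA/A)² + (-1·δL/L)²
  R term: (1×0.0370)² = 0.00137
  A term: (1×0.0660)² = 0.00436
  L term: (-1×0.0690)² = 0.00476
Total = 0.0105. Share from L = 0.00476/0.0105 = 0.454.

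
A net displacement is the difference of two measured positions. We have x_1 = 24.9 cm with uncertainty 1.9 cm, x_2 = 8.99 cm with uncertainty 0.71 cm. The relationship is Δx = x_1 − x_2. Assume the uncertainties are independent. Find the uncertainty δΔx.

Absolute uncertainties add in quadrature for a linear combination:
  (δx_1)² = 3.61;  (δx_2)² = 0.504
δΔx = √(4.11) = 2.03 cm

2.03 cm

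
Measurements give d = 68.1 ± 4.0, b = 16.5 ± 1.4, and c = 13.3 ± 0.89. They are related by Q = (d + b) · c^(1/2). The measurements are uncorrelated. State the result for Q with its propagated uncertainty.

309 ± 18.6

Let u = d + b = 84.6. δu = √(δd² + δb²) = √(16.0 + 1.96) = 4.24, so δu/u = 0.0501.
Q is then a monomial in u, c:
δQ/Q = √((δu/u)² + (½·δc/c)²) = √(0.00251 + 0.00112) = 0.0602
Q = 309, so δQ = 0.0602 × 309 = 18.6.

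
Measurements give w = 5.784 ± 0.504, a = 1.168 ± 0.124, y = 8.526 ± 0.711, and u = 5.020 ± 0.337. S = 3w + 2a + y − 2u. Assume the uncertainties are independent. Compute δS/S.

0.100

Each term contributes (cᵢ δxᵢ)² to (δS)²:
  (3·δw)² = 2.29;  (2·δa)² = 0.0615;  (δy)² = 0.506;  (2·δu)² = 0.454
δS = √(3.31) = 1.82
S = 18.17, so δS/S = 1.82/18.17 = 0.100.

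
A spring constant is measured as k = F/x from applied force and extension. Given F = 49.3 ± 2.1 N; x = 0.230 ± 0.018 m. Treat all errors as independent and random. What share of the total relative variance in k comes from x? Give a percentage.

77.1%

(δk/k)² = (1·δF/F)² + (-1·δx/x)²
  F term: (1×0.0426)² = 0.00181
  x term: (-1×0.0783)² = 0.00612
Total = 0.00794. Share from x = 0.00612/0.00794 = 0.771.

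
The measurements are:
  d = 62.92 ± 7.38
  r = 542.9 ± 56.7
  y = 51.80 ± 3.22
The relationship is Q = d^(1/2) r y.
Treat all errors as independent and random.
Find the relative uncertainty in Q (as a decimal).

0.135

Each factor contributes (exponent × relative error)² to (δQ/Q)²:
  (½·δd/d)² = (0.5×0.117)² = 0.00344;  (1·δr/r)² = (1×0.104)² = 0.0109;  (1·δy/y)² = (1×0.0622)² = 0.00386
δQ/Q = √(0.0182) = 0.135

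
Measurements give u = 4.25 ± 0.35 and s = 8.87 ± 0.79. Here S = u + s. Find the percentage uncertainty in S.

6.59%

For a sum/difference, combine absolute errors in quadrature:
  (δu)² = 0.122;  (δs)² = 0.624
δS = √(0.747) = 0.864
S = 13.1, so δS/S = 0.864/13.1 = 0.0659.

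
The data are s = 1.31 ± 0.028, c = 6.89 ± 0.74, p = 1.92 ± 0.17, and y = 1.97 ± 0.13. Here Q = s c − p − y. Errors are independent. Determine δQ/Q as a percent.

19.7%

Let w = s·c = 9.03. δw/w = √((1·δs/s)² + (1·δc/c)²) = √(0.000457 + 0.0115) = 0.110, so δw = 0.988.
Q = w − p − y: δQ = √(δw² + δp² + δy²) = √(0.977 + 0.0289 + 0.0169) = 1.01
Q = 5.14, so δQ/Q = 1.01/5.14 = 0.197.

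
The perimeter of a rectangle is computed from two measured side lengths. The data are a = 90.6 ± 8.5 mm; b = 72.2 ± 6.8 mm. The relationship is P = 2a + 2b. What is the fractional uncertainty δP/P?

0.0669

Absolute uncertainties add in quadrature for a linear combination:
  (2·δa)² = 289;  (2·δb)² = 185
δP = √(474) = 21.8 mm
P = 326 mm, so δP/P = 21.8/326 = 0.0669.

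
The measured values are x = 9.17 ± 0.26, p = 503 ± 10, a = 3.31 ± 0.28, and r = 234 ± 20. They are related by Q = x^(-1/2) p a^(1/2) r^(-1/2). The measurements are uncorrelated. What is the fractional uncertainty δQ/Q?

Relative error in a monomial: (δQ/Q)² = Σ (nᵢ · δxᵢ/xᵢ)².
  (−½·δx/x)² = (-0.5×0.0284)² = 0.000201;  (1·δp/p)² = (1×0.0199)² = 0.000395;  (½·δa/a)² = (0.5×0.0846)² = 0.00179;  (−½·δr/r)² = (-0.5×0.0855)² = 0.00183
δQ/Q = √(0.00421) = 0.0649

0.0649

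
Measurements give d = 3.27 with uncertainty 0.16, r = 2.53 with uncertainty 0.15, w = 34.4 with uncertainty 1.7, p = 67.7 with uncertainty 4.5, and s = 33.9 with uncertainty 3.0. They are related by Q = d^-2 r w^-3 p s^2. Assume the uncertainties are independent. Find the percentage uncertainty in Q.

26.6%

For a monomial Q ∝ d^-2, r, w^-3, p, s^2, fractional errors add in quadrature:
  (-2·δd/d)² = (-2×0.0489)² = 0.00958;  (1·δr/r)² = (1×0.0593)² = 0.00352;  (-3·δw/w)² = (-3×0.0494)² = 0.0220;  (1·δp/p)² = (1×0.0665)² = 0.00442;  (2·δs/s)² = (2×0.0885)² = 0.0313
δQ/Q = √(0.0708) = 0.266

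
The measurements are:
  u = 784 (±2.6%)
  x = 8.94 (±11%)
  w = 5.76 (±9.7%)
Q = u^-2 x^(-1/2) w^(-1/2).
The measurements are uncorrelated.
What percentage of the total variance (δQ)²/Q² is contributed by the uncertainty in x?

37.4%

(δQ/Q)² = (-2·δu/u)² + (−½·δx/x)² + (−½·δw/w)²
  u term: (-2×0.0260)² = 0.00270
  x term: (-0.5×0.110)² = 0.00302
  w term: (-0.5×0.0970)² = 0.00235
Total = 0.00808. Share from x = 0.00302/0.00808 = 0.374.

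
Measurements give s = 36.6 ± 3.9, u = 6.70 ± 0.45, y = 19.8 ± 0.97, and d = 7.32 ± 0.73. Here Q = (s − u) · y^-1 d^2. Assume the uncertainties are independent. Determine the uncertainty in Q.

19.7

Let w = s − u = 29.9. δw = √(δs² + δu²) = √(15.2 + 0.203) = 3.93, so δw/w = 0.131.
Q is then a monomial in w, y, d:
δQ/Q = √((δw/w)² + (-1·δy/y)² + (2·δd/d)²) = √(0.0172 + 0.00240 + 0.0398) = 0.244
Q = 80.9, so δQ = 0.244 × 80.9 = 19.7.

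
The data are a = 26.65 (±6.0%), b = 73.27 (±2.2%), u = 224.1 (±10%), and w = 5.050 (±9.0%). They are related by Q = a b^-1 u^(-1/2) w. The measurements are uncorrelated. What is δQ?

0.0149

Each factor contributes (exponent × relative error)² to (δQ/Q)²:
  (1·δa/a)² = (1×0.0600)² = 0.00360;  (-1·δb/b)² = (-1×0.0220)² = 0.000484;  (−½·δu/u)² = (-0.5×0.100)² = 0.00250;  (1·δw/w)² = (1×0.0900)² = 0.00810
δQ/Q = √(0.0147) = 0.121
Q = 0.1227, so δQ = 0.121 × 0.1227 = 0.0149.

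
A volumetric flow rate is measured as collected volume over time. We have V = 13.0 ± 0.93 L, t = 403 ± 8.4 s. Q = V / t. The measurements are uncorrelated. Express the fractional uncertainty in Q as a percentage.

7.45%

Products/powers → add relative errors in quadrature, weighted by exponent:
  (1·δV/V)² = (1×0.0715)² = 0.00512;  (-1·δt/t)² = (-1×0.0208)² = 0.000434
δQ/Q = √(0.00555) = 0.0745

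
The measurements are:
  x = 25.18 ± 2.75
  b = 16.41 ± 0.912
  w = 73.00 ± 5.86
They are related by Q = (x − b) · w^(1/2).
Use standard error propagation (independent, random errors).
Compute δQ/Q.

Let u = x − b = 8.770. δu = √(δx² + δb²) = √(7.56 + 0.832) = 2.90, so δu/u = 0.330.
Q is then a monomial in u, w:
δQ/Q = √((δu/u)² + (½·δw/w)²) = √(0.109 + 0.00161) = 0.333

0.333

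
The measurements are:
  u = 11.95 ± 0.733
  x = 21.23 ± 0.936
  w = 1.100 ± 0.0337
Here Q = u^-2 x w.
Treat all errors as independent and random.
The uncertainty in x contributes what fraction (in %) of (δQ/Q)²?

10.8%

(δQ/Q)² = (-2·δu/u)² + (1·δx/x)² + (1·δw/w)²
  u term: (-2×0.0613)² = 0.0150
  x term: (1×0.0441)² = 0.00194
  w term: (1×0.0306)² = 0.000939
Total = 0.0179. Share from x = 0.00194/0.0179 = 0.108.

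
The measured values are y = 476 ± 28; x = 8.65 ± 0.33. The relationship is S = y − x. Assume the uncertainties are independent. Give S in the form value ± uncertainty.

S is a linear combination, so absolute uncertainties add in quadrature:
  (δy)² = 784;  (δx)² = 0.109
δS = √(784) = 28.0
S = 467.

467 ± 28.0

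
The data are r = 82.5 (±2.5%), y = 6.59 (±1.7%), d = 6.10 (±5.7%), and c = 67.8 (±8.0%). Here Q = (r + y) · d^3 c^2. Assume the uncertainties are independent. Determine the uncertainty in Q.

2.19e+07

Let u = r + y = 89.1. δu = √(δr² + δy²) = √(4.25 + 0.0126) = 2.07, so δu/u = 0.0232.
Q is then a monomial in u, d, c:
δQ/Q = √((δu/u)² + (3·δd/d)² + (2·δc/c)²) = √(0.000538 + 0.0292 + 0.0256) = 0.235
Q = 9.3e+07, so δQ = 0.235 × 9.3e+07 = 2.19e+07.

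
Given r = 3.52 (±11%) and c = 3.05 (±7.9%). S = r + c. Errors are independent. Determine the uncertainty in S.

Absolute uncertainties add in quadrature for a linear combination:
  (δr)² = 0.150;  (δc)² = 0.0581
δS = √(0.208) = 0.456

0.456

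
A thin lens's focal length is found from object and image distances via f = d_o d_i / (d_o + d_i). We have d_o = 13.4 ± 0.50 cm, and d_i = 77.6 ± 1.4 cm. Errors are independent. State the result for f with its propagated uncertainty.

11.4 ± 0.365 cm

∂f/∂d_o = (d_i/(d_o+d_i))² = 0.727;  ∂f/∂d_i = (d_o/(d_o+d_i))² = 0.0217
δf = √((∂f/∂d_o · δd_o)² + (∂f/∂d_i · δd_i)²) = √(0.132 + 0.000922) = 0.365 cm
f = 11.4 cm.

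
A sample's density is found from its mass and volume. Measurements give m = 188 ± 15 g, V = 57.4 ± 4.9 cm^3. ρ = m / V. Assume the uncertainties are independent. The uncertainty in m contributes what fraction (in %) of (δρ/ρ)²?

46.6%

(δρ/ρ)² = (1·δm/m)² + (-1·δV/V)²
  m term: (1×0.0798)² = 0.00637
  V term: (-1×0.0854)² = 0.00729
Total = 0.0137. Share from m = 0.00637/0.0137 = 0.466.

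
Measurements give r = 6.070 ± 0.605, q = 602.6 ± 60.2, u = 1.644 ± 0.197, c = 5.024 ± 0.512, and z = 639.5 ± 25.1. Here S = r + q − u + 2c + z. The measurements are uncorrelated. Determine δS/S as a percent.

5.19%

Each term contributes (cᵢ δxᵢ)² to (δS)²:
  (δr)² = 0.366;  (δq)² = 3620;  (δu)² = 0.0388;  (2·δc)² = 1.05;  (δz)² = 630
δS = √(4260) = 65.2
S = 1257, so δS/S = 65.2/1257 = 0.0519.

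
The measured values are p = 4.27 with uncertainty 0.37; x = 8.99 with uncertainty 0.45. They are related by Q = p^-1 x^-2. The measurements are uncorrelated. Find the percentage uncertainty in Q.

For a monomial Q ∝ p^-1, x^-2, fractional errors add in quadrature:
  (-1·δp/p)² = (-1×0.0867)² = 0.00751;  (-2·δx/x)² = (-2×0.0501)² = 0.0100
δQ/Q = √(0.0175) = 0.132

13.2%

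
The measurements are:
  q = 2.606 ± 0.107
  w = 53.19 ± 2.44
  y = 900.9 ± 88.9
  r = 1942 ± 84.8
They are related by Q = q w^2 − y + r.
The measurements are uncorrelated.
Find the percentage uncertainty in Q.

8.93%

Let p = q·w^2 = 7373. δp/p = √((1·δq/q)² + (2·δw/w)²) = √(0.00169 + 0.00842) = 0.101, so δp = 741.
Q = p − y + r: δQ = √(δp² + δy² + δr²) = √(5.49e+05 + 7900 + 7190) = 751
Q = 8414, so δQ/Q = 751/8414 = 0.0893.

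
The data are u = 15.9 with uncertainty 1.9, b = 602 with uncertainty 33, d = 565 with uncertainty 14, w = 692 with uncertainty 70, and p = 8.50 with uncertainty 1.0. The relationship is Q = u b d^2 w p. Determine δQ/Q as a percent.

Each factor contributes (exponent × relative error)² to (δQ/Q)²:
  (1·δu/u)² = (1×0.119)² = 0.0143;  (1·δb/b)² = (1×0.0548)² = 0.00300;  (2·δd/d)² = (2×0.0248)² = 0.00246;  (1·δw/w)² = (1×0.101)² = 0.0102;  (1·δp/p)² = (1×0.118)² = 0.0138
δQ/Q = √(0.0438) = 0.209

20.9%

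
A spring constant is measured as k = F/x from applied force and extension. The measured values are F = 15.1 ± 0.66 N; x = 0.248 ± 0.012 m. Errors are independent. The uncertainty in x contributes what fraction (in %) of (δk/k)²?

55.1%

(δk/k)² = (1·δF/F)² + (-1·δx/x)²
  F term: (1×0.0437)² = 0.00191
  x term: (-1×0.0484)² = 0.00234
Total = 0.00425. Share from x = 0.00234/0.00425 = 0.551.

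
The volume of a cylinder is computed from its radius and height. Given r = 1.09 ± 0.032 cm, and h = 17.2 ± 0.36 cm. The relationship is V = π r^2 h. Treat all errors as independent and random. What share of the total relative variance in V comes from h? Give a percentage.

11.3%

(δV/V)² = (2·δr/r)² + (1·δh/h)²
  r term: (2×0.0294)² = 0.00345
  h term: (1×0.0209)² = 0.000438
Total = 0.00389. Share from h = 0.000438/0.00389 = 0.113.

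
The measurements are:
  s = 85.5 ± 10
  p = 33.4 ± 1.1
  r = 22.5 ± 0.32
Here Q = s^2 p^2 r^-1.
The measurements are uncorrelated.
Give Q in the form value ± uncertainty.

(3.62 ± 0.882) × 10^5

Q is a product of powers, so relative uncertainties combine in quadrature:
  (2·δs/s)² = (2×0.117)² = 0.0547;  (2·δp/p)² = (2×0.0329)² = 0.00434;  (-1·δr/r)² = (-1×0.0142)² = 0.000202
δQ/Q = √(0.0593) = 0.243
Q = 3.62e+05, so δQ = 0.243 × 3.62e+05 = 88200.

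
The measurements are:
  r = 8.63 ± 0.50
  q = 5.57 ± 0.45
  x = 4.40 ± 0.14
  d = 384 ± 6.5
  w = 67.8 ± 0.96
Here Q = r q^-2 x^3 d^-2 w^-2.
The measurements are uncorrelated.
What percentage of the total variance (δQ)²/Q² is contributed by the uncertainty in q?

64.4%

(δQ/Q)² = (1·δr/r)² + (-2·δq/q)² + (3·δx/x)² + (-2·δd/d)² + (-2·δw/w)²
  r term: (1×0.0579)² = 0.00336
  q term: (-2×0.0808)² = 0.0261
  x term: (3×0.0318)² = 0.00911
  d term: (-2×0.0169)² = 0.00115
  w term: (-2×0.0142)² = 0.000802
Total = 0.0405. Share from q = 0.0261/0.0405 = 0.644.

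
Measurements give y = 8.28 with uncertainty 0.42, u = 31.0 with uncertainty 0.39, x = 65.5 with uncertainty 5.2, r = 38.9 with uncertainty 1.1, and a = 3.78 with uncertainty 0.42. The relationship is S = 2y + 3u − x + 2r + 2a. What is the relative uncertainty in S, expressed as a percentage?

For a sum/difference, combine absolute errors in quadrature:
  (2·δy)² = 0.706;  (3·δu)² = 1.37;  (δx)² = 27.0;  (2·δr)² = 4.84;  (2·δa)² = 0.706
δS = √(34.7) = 5.89
S = 129, so δS/S = 5.89/129 = 0.0455.

4.55%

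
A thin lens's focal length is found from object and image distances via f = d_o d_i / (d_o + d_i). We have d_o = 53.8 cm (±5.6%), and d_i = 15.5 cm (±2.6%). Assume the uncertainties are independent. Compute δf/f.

∂f/∂d_o = (d_i/(d_o+d_i))² = 0.0500;  ∂f/∂d_i = (d_o/(d_o+d_i))² = 0.603
δf = √((∂f/∂d_o · δd_o)² + (∂f/∂d_i · δd_i)²) = √(0.0227 + 0.0590) = 0.286 cm
f = 12.0 cm, so δf/f = 0.286/12.0 = 0.0238.

0.0238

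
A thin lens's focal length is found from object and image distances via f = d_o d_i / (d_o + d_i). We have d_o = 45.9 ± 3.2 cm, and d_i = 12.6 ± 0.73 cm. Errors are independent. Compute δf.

0.473 cm

∂f/∂d_o = (d_i/(d_o+d_i))² = 0.0464;  ∂f/∂d_i = (d_o/(d_o+d_i))² = 0.616
δf = √((∂f/∂d_o · δd_o)² + (∂f/∂d_i · δd_i)²) = √(0.0220 + 0.202) = 0.473 cm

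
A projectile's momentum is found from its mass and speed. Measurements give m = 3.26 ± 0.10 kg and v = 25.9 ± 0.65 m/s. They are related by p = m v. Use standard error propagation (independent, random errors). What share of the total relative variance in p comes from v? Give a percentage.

40.1%

(δp/p)² = (1·δm/m)² + (1·δv/v)²
  m term: (1×0.0307)² = 0.000941
  v term: (1×0.0251)² = 0.000630
Total = 0.00157. Share from v = 0.000630/0.00157 = 0.401.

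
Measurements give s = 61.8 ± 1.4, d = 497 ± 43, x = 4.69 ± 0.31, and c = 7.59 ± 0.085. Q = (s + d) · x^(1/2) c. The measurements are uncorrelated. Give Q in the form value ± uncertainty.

Let u = s + d = 559. δu = √(δs² + δd²) = √(1.96 + 1850) = 43.0, so δu/u = 0.0770.
Q is then a monomial in u, x, c:
δQ/Q = √((δu/u)² + (½·δx/x)² + (1·δc/c)²) = √(0.00593 + 0.00109 + 0.000125) = 0.0845
Q = 9190, so δQ = 0.0845 × 9190 = 776.

9190 ± 776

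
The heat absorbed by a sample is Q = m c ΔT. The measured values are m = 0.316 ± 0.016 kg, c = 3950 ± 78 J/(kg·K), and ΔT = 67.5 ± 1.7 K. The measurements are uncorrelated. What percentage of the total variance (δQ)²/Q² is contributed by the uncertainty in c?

(δQ/Q)² = (1·δm/m)² + (1·δc/c)² + (1·δΔT/ΔT)²
  m term: (1×0.0506)² = 0.00256
  c term: (1×0.0197)² = 0.000390
  ΔT term: (1×0.0252)² = 0.000634
Total = 0.00359. Share from c = 0.000390/0.00359 = 0.109.

10.9%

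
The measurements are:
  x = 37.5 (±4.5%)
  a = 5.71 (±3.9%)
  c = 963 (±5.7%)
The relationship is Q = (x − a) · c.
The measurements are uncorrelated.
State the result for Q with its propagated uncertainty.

Let u = x − a = 31.8. δu = √(δx² + δa²) = √(2.85 + 0.0496) = 1.70, so δu/u = 0.0535.
Q is then a monomial in u, c:
δQ/Q = √((δu/u)² + (1·δc/c)²) = √(0.00287 + 0.00325) = 0.0782
Q = 30600, so δQ = 0.0782 × 30600 = 2390.

30600 ± 2390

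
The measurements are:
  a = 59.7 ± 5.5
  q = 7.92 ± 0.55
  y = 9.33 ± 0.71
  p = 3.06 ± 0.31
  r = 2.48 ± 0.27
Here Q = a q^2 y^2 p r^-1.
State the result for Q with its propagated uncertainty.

Products/powers → add relative errors in quadrature, weighted by exponent:
  (1·δa/a)² = (1×0.0921)² = 0.00849;  (2·δq/q)² = (2×0.0694)² = 0.0193;  (2·δy/y)² = (2×0.0761)² = 0.0232;  (1·δp/p)² = (1×0.101)² = 0.0103;  (-1·δr/r)² = (-1×0.109)² = 0.0119
δQ/Q = √(0.0731) = 0.270
Q = 4.02e+05, so δQ = 0.270 × 4.02e+05 = 1.09e+05.

(4.02 ± 1.09) × 10^5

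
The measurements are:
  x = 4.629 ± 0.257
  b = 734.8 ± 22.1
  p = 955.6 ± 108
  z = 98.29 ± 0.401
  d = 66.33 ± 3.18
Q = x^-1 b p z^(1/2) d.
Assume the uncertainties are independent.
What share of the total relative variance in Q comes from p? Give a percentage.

67.0%

(δQ/Q)² = (-1·δx/x)² + (1·δb/b)² + (1·δp/p)² + (½·δz/z)² + (1·δd/d)²
  x term: (-1×0.0555)² = 0.00308
  b term: (1×0.0301)² = 0.000905
  p term: (1×0.113)² = 0.0128
  z term: (0.5×0.00408)² = 4.16e-06
  d term: (1×0.0479)² = 0.00230
Total = 0.0191. Share from p = 0.0128/0.0191 = 0.670.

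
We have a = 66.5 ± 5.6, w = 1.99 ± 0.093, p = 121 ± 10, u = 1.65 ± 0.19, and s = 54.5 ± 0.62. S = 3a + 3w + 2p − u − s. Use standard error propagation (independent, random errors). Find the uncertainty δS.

Each term contributes (cᵢ δxᵢ)² to (δS)²:
  (3·δa)² = 282;  (3·δw)² = 0.0778;  (2·δp)² = 400;  (δu)² = 0.0361;  (δs)² = 0.384
δS = √(683) = 26.1

26.1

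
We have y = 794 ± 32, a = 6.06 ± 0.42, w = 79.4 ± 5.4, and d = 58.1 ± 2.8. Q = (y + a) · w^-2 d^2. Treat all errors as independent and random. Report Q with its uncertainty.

428 ± 73.4

Let u = y + a = 800. δu = √(δy² + δa²) = √(1020 + 0.176) = 32.0, so δu/u = 0.0400.
Q is then a monomial in u, w, d:
δQ/Q = √((δu/u)² + (-2·δw/w)² + (2·δd/d)²) = √(0.00160 + 0.0185 + 0.00929) = 0.171
Q = 428, so δQ = 0.171 × 428 = 73.4.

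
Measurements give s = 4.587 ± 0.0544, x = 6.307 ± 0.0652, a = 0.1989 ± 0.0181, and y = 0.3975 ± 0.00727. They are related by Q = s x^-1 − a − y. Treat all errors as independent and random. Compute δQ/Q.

0.173

Let p = s·x^-1 = 0.7273. δp/p = √((1·δs/s)² + (-1·δx/x)²) = √(0.000141 + 0.000107) = 0.0157, so δp = 0.0114.
Q = p − a − y: δQ = √(δp² + δa² + δy²) = √(0.000131 + 0.000328 + 5.29e-05) = 0.0226
Q = 0.1309, so δQ/Q = 0.0226/0.1309 = 0.173.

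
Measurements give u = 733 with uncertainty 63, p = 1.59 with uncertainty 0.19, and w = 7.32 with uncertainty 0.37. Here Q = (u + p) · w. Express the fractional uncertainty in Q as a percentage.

9.95%

Let h = u + p = 735. δh = √(δu² + δp²) = √(3970 + 0.0361) = 63.0, so δh/h = 0.0858.
Q is then a monomial in h, w:
δQ/Q = √((δh/h)² + (1·δw/w)²) = √(0.00736 + 0.00255) = 0.0995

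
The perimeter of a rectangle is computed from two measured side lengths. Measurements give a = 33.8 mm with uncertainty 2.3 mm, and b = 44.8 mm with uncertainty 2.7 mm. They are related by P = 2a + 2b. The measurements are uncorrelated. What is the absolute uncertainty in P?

7.09 mm

Sums and differences: (δP)² = Σ (cᵢ δxᵢ)².
  (2·δa)² = 21.2;  (2·δb)² = 29.2
δP = √(50.3) = 7.09 mm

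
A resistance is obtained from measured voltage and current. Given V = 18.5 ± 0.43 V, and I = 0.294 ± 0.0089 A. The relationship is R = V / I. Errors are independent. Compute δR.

For a monomial R ∝ V, I^-1, fractional errors add in quadrature:
  (1·δV/V)² = (1×0.0232)² = 0.000540;  (-1·δI/I)² = (-1×0.0303)² = 0.000916
δR/R = √(0.00146) = 0.0382
R = 62.9 Ω, so δR = 0.0382 × 62.9 = 2.40 Ω.

2.40 Ω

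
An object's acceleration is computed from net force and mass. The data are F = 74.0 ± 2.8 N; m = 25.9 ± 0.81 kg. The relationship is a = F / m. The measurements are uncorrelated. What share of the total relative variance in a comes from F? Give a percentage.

59.4%

(δa/a)² = (1·δF/F)² + (-1·δm/m)²
  F term: (1×0.0378)² = 0.00143
  m term: (-1×0.0313)² = 0.000978
Total = 0.00241. Share from F = 0.00143/0.00241 = 0.594.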